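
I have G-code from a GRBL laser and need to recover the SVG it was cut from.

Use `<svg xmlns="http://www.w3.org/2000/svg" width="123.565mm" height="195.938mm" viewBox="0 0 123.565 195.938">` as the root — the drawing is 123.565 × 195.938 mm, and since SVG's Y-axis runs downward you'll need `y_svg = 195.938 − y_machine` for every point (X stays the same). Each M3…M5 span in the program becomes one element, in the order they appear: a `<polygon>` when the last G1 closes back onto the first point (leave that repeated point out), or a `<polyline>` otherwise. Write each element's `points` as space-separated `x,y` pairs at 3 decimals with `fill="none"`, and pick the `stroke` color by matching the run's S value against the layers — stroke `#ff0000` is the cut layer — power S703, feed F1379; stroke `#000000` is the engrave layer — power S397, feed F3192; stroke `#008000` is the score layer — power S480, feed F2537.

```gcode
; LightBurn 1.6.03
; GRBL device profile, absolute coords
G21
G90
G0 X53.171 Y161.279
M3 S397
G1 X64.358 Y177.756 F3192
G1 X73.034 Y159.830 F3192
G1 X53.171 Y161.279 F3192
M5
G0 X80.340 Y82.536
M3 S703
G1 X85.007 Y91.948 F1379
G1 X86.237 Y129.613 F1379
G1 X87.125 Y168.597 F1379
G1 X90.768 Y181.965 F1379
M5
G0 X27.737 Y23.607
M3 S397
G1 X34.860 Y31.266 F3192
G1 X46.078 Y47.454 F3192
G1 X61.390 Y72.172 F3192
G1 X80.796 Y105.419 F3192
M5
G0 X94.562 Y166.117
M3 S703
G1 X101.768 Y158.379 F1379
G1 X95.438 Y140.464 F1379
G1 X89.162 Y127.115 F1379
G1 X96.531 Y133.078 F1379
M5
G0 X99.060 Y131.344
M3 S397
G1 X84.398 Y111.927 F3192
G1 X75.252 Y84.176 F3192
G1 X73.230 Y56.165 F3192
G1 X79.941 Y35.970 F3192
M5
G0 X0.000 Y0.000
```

Machine Y-up, SVG Y-down with viewBox height 195.938, so y_svg = 195.938 − y_machine; X carries over.

Run 1: power S397 maps to stroke `#000000` (engrave). The run returns to its start, so emit a `<polygon>` with points (Y-flipped): 53.171,34.659 64.358,18.182 73.034,36.108.

Run 2: S703 ⇒ cut layer `#ff0000`. The run is open, so emit a `<polyline>` with points (Y-flipped): 80.340,113.402 85.007,103.990 86.237,66.325 87.125,27.341 90.768,13.973.

Run 3: the run's S397 means `#000000` (engrave). The run is open, so emit a `<polyline>` with points (Y-flipped): 27.737,172.331 34.860,164.672 46.078,148.484 61.390,123.766 80.796,90.519.

Run 4: the run's S703 means `#ff0000` (cut). The run is open, so emit a `<polyline>` with points (Y-flipped): 94.562,29.821 101.768,37.559 95.438,55.474 89.162,68.823 96.531,62.860.

Run 5: S397 ⇒ engrave layer `#000000`. The run is open, so emit a `<polyline>` with points (Y-flipped): 99.060,64.594 84.398,84.011 75.252,111.762 73.230,139.773 79.941,159.968.

<svg xmlns="http://www.w3.org/2000/svg" width="123.565mm" height="195.938mm" viewBox="0 0 123.565 195.938">
  <polygon points="53.171,34.659 64.358,18.182 73.034,36.108" fill="none" stroke="#000000"/>
  <polyline points="80.340,113.402 85.007,103.990 86.237,66.325 87.125,27.341 90.768,13.973" fill="none" stroke="#ff0000"/>
  <polyline points="27.737,172.331 34.860,164.672 46.078,148.484 61.390,123.766 80.796,90.519" fill="none" stroke="#000000"/>
  <polyline points="94.562,29.821 101.768,37.559 95.438,55.474 89.162,68.823 96.531,62.860" fill="none" stroke="#ff0000"/>
  <polyline points="99.060,64.594 84.398,84.011 75.252,111.762 73.230,139.773 79.941,159.968" fill="none" stroke="#000000"/>
</svg>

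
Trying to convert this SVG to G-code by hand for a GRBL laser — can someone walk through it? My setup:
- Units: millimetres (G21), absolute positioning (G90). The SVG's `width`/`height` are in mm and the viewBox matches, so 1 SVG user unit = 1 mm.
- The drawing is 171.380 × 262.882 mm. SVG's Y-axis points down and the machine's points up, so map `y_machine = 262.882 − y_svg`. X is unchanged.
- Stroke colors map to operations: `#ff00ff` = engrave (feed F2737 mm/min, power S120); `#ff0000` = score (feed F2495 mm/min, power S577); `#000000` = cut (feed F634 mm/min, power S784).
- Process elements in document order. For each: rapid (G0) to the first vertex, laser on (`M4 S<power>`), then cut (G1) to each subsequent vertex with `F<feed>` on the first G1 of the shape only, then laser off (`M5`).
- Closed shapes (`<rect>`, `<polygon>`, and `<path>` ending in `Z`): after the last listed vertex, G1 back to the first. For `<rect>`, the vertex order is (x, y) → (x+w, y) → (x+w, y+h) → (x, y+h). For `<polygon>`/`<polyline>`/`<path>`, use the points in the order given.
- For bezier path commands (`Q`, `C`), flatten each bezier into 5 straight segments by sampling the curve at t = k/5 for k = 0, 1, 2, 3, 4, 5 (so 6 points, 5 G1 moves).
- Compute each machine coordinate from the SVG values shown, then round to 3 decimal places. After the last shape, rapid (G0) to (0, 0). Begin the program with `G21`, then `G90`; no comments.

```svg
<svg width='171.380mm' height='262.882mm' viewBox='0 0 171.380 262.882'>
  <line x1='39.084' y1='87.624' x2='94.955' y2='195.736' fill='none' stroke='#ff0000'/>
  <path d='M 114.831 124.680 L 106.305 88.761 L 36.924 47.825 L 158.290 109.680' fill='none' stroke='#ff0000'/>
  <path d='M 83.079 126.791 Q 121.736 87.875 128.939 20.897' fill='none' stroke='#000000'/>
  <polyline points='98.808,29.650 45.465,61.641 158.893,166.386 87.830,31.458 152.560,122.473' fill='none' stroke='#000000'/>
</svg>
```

G21
G90
G0 X39.084 Y175.258
M4 S577
G1 X94.955 Y67.146 F2495
M5
G0 X114.831 Y138.202
M4 S577
G1 X106.305 Y174.121 F2495
G1 X36.924 Y215.057
G1 X158.290 Y153.202
M5
G0 X83.079 Y136.091
M4 S784
G1 X97.284 Y152.780 F634
G1 X108.972 Y171.714
G1 X118.144 Y192.893
G1 X124.800 Y216.316
G1 X128.939 Y241.985
M5
G0 X98.808 Y233.232
M4 S784
G1 X45.465 Y201.241 F634
G1 X158.893 Y96.496
G1 X87.830 Y231.424
G1 X152.560 Y140.409
M5
G0 X0.000 Y0.000

viewBox `0 0 171.380 262.882` with mm width/height → 1 unit = 1 mm. Flip: y_m = 262.882 − y_svg.

**Shape 1** — `<line>` line segment, stroke `#ff0000` → score (S577, F2495). Machine vertices: (39.084,175.258) → (94.955,67.146). Open path.

**Shape 2** — `<path>` open polyline, stroke `#ff0000` → score (S577, F2495). Machine vertices: (114.831,138.202) → (106.305,174.121) → (36.924,215.057) → (158.290,153.202). Open path.

**Shape 3** — `<path>` quadratic bezier, stroke `#000000` → cut (S784, F634). Control points (SVG): P0=(83.079,126.791), P1=(121.736,87.875), P2=(128.939,20.897); sampled at t=k/5. Machine vertices: (83.079,136.091) → (97.284,152.780) → (108.972,171.714) → (118.144,192.893) → (124.800,216.316) → (128.939,241.985). Open path.

**Shape 4** — `<polyline>` open polyline, stroke `#000000` → cut (S784, F634). Machine vertices: (98.808,233.232) → (45.465,201.241) → (158.893,96.496) → (87.830,231.424) → (152.560,140.409). Open path.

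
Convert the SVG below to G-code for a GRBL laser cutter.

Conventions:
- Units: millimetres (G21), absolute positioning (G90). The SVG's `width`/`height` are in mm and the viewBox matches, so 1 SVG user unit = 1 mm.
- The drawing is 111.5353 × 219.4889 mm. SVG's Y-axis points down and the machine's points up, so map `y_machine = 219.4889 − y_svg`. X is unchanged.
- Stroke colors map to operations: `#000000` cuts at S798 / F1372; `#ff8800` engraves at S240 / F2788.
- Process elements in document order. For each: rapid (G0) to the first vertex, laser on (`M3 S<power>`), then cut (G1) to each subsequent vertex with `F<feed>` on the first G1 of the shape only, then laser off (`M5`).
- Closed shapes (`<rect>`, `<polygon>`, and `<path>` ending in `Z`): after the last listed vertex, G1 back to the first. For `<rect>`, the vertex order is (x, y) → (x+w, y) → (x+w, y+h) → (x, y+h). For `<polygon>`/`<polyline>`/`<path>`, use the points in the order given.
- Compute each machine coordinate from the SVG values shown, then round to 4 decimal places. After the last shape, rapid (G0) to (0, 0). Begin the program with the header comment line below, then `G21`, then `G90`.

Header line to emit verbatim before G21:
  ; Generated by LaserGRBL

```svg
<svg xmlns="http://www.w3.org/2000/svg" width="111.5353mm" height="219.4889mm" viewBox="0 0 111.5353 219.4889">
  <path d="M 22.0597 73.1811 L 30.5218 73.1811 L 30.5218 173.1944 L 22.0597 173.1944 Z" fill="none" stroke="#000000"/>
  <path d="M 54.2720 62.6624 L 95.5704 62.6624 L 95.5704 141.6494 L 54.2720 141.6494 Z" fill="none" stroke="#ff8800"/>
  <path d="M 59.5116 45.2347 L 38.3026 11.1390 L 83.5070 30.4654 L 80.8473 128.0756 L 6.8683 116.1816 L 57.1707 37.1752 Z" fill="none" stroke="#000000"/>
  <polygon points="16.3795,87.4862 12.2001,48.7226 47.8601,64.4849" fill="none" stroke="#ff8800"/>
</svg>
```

; Generated by LaserGRBL
G21
G90
G0 X22.0597 Y146.3078
M3 S798
G1 X30.5218 Y146.3078 F1372
G1 X30.5218 Y46.2945
G1 X22.0597 Y46.2945
G1 X22.0597 Y146.3078
M5
G0 X54.2720 Y156.8265
M3 S240
G1 X95.5704 Y156.8265 F2788
G1 X95.5704 Y77.8395
G1 X54.2720 Y77.8395
G1 X54.2720 Y156.8265
M5
G0 X59.5116 Y174.2542
M3 S798
G1 X38.3026 Y208.3499 F1372
G1 X83.5070 Y189.0235
G1 X80.8473 Y91.4133
G1 X6.8683 Y103.3073
G1 X57.1707 Y182.3137
G1 X59.5116 Y174.2542
M5
G0 X16.3795 Y132.0027
M3 S240
G1 X12.2001 Y170.7663 F2788
G1 X47.8601 Y155.0040
G1 X16.3795 Y132.0027
M5
G0 X0.0000 Y0.0000

1 u = 1 mm; y_m = 219.4889 − y.

[1] `<path>` rectangle, #000000→cut S798 F1372: (22.0597,146.3078) → (30.5218,146.3078) → (30.5218,46.2945) → (22.0597,46.2945) → (22.0597,146.3078) (closed)

[2] `<path>` rectangle, #ff8800→engrave S240 F2788: (54.2720,156.8265) → (95.5704,156.8265) → (95.5704,77.8395) → (54.2720,77.8395) → (54.2720,156.8265) (closed)

[3] `<path>` closed polygon, #000000→cut S798 F1372: (59.5116,174.2542) → (38.3026,208.3499) → (83.5070,189.0235) → (80.8473,91.4133) → (6.8683,103.3073) → (57.1707,182.3137) → (59.5116,174.2542) (closed)

[4] `<polygon>` regular polygon, #ff8800→engrave S240 F2788: (16.3795,132.0027) → (12.2001,170.7663) → (47.8601,155.0040) → (16.3795,132.0027) (closed)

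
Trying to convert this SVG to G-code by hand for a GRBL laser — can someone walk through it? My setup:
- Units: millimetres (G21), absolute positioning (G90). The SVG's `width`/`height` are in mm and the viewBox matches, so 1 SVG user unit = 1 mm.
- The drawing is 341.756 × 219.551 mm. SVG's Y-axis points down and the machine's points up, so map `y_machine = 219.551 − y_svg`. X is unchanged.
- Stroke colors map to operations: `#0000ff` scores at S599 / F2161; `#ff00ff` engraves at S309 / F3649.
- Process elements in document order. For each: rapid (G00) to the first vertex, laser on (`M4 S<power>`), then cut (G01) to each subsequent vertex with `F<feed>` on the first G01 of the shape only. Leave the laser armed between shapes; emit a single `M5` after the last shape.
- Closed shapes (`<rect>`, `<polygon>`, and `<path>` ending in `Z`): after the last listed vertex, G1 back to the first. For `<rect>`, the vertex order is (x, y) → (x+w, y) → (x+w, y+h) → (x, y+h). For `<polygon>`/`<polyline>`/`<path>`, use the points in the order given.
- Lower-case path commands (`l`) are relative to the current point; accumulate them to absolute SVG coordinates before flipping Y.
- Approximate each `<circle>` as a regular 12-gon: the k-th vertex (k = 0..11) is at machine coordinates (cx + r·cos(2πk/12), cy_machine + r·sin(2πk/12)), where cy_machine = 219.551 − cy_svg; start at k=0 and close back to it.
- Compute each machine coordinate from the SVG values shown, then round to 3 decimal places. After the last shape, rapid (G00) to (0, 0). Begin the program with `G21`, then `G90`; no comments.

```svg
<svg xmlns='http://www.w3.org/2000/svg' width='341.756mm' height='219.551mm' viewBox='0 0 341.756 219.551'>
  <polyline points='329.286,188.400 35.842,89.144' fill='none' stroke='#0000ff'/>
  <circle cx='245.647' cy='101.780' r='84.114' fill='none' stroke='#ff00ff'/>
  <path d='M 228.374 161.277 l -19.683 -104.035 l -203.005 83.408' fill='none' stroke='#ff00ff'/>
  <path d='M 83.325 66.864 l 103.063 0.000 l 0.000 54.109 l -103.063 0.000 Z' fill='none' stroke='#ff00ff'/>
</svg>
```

1 u = 1 mm; y_m = 219.551 − y.

[1] `<polyline>` line segment, #0000ff→score S599 F2161: (329.286,31.151) → (35.842,130.407)

[2] `<circle>` circle, #ff00ff→engrave S309 F3649: (329.761,117.771) → (318.492,159.828) → (287.704,190.616) → (245.647,201.885) → (203.590,190.616) → (172.802,159.828) → (161.533,117.771) → (172.802,75.714) → (203.590,44.926) → (245.647,33.657) → (287.704,44.926) → (318.492,75.714) → (329.761,117.771) (closed)

[3] `<path>` open polyline, #ff00ff→engrave S309 F3649: (228.374,58.274) → (208.691,162.309) → (5.686,78.901)

[4] `<path>` rectangle, #ff00ff→engrave S309 F3649: (83.325,152.687) → (186.388,152.687) → (186.388,98.578) → (83.325,98.578) → (83.325,152.687) (closed)

G21
G90
G00 X329.286 Y31.151
M4 S599
G01 X35.842 Y130.407 F2161
G00 X329.761 Y117.771
M4 S309
G01 X318.492 Y159.828 F3649
G01 X287.704 Y190.616
G01 X245.647 Y201.885
G01 X203.590 Y190.616
G01 X172.802 Y159.828
G01 X161.533 Y117.771
G01 X172.802 Y75.714
G01 X203.590 Y44.926
G01 X245.647 Y33.657
G01 X287.704 Y44.926
G01 X318.492 Y75.714
G01 X329.761 Y117.771
G00 X228.374 Y58.274
M4 S309
G01 X208.691 Y162.309 F3649
G01 X5.686 Y78.901
G00 X83.325 Y152.687
M4 S309
G01 X186.388 Y152.687 F3649
G01 X186.388 Y98.578
G01 X83.325 Y98.578
G01 X83.325 Y152.687
M5
G00 X0.000 Y0.000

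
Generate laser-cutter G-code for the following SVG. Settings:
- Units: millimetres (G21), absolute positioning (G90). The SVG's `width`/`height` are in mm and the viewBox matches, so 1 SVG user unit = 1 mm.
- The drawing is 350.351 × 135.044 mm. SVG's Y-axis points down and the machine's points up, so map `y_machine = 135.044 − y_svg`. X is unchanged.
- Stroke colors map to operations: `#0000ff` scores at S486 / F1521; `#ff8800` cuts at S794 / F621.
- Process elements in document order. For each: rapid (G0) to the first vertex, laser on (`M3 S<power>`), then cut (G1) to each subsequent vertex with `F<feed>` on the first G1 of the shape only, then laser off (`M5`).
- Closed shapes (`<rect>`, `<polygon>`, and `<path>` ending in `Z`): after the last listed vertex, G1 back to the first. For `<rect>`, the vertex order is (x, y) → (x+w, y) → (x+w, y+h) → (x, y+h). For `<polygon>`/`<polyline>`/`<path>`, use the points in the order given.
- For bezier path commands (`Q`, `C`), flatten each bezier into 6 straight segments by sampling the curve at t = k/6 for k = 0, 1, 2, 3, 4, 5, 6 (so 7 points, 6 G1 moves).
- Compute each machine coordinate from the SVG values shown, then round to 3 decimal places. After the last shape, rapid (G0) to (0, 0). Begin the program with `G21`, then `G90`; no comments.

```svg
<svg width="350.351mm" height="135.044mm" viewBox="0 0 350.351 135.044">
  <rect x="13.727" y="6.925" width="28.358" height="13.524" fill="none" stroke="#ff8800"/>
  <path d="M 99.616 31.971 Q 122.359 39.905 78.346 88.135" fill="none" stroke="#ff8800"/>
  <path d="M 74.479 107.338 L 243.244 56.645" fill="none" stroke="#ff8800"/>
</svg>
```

viewBox `0 0 350.351 135.044` with mm width/height → 1 unit = 1 mm. Flip: y_m = 135.044 − y_svg.

**Shape 1** — `<rect>` rectangle, stroke `#ff8800` → cut (S794, F621). Machine vertices: (13.727,128.119) → (42.085,128.119) → (42.085,114.595) → (13.727,114.595) → (13.727,128.119). Closed: final G1 returns to the first vertex.

**Shape 2** — `<path>` quadratic bezier, stroke `#ff8800` → cut (S794, F621). Control points (SVG): P0=(99.616,31.971), P1=(122.359,39.905), P2=(78.346,88.135); sampled at t=k/6. Machine vertices: (99.616,103.073) → (105.343,99.309) → (107.361,93.306) → (105.670,85.065) → (100.271,74.585) → (91.163,61.866) → (78.346,46.909). Open path.

**Shape 3** — `<path>` line segment, stroke `#ff8800` → cut (S794, F621). Machine vertices: (74.479,27.706) → (243.244,78.399). Open path.

G21
G90
G0 X13.727 Y128.119
M3 S794
G1 X42.085 Y128.119 F621
G1 X42.085 Y114.595
G1 X13.727 Y114.595
G1 X13.727 Y128.119
M5
G0 X99.616 Y103.073
M3 S794
G1 X105.343 Y99.309 F621
G1 X107.361 Y93.306
G1 X105.670 Y85.065
G1 X100.271 Y74.585
G1 X91.163 Y61.866
G1 X78.346 Y46.909
M5
G0 X74.479 Y27.706
M3 S794
G1 X243.244 Y78.399 F621
M5
G0 X0.000 Y0.000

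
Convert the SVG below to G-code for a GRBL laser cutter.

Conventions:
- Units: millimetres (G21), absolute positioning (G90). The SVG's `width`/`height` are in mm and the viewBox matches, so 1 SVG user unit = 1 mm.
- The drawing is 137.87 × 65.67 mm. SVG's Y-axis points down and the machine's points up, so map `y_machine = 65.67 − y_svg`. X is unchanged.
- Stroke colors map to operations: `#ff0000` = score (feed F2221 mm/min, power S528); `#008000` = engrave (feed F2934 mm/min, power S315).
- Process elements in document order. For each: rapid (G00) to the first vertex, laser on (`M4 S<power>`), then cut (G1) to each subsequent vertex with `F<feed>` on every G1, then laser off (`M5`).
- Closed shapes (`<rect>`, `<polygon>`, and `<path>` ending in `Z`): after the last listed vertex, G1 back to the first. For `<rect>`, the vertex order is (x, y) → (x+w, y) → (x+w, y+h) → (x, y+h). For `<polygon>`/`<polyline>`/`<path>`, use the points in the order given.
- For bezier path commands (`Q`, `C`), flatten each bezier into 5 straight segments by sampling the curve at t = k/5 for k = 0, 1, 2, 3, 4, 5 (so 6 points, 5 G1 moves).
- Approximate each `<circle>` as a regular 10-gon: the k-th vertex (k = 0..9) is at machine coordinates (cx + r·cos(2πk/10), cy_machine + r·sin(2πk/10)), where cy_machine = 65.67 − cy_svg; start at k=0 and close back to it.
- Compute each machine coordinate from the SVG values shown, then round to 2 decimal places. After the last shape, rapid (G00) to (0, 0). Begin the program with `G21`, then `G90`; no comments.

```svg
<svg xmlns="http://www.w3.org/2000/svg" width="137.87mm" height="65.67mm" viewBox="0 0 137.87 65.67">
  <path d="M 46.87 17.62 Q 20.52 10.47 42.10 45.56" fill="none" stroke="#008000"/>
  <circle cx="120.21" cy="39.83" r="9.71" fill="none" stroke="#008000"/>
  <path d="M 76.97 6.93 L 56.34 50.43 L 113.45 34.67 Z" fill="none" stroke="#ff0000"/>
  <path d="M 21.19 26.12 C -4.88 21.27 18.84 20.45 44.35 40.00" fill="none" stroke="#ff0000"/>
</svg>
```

viewBox `0 0 137.87 65.67` with mm width/height → 1 unit = 1 mm. Flip: y_m = 65.67 − y_svg.

**Shape 1** — `<path>` quadratic bezier, stroke `#008000` → engrave (S315, F2934). Control points (SVG): P0=(46.87,17.62), P1=(20.52,10.47), P2=(42.10,45.56); sampled at t=k/5. Machine vertices: (46.87,48.05) → (38.25,49.22) → (33.46,47.01) → (32.50,41.42) → (35.39,32.46) → (42.10,20.11). Open path.

**Shape 2** — `<circle>` circle, stroke `#008000` → engrave (S315, F2934). Machine vertices: (129.92,25.84) → (128.07,31.55) → (123.21,35.07) → (117.21,35.07) → (112.35,31.55) → (110.50,25.84) → (112.35,20.13) → (117.21,16.61) → (123.21,16.61) → (128.07,20.13) → (129.92,25.84). Closed: final G1 returns to the first vertex.

**Shape 3** — `<path>` closed polygon, stroke `#ff0000` → score (S528, F2221). Machine vertices: (76.97,58.74) → (56.34,15.24) → (113.45,31.00) → (76.97,58.74). Closed: final G1 returns to the first vertex.

**Shape 4** — `<path>` cubic bezier, stroke `#ff0000` → score (S528, F2221). Control points (SVG): P0=(21.19,26.12), P1=(-4.88,21.27), P2=(18.84,20.45), P3=(44.35,40.00); sampled at t=k/5. Machine vertices: (21.19,39.55) → (11.14,41.85) → (10.73,42.39) → (17.67,40.40) → (29.64,35.09) → (44.35,25.67). Open path.

G21
G90
G00 X46.87 Y48.05
M4 S315
G1 X38.25 Y49.22 F2934
G1 X33.46 Y47.01 F2934
G1 X32.50 Y41.42 F2934
G1 X35.39 Y32.46 F2934
G1 X42.10 Y20.11 F2934
M5
G00 X129.92 Y25.84
M4 S315
G1 X128.07 Y31.55 F2934
G1 X123.21 Y35.07 F2934
G1 X117.21 Y35.07 F2934
G1 X112.35 Y31.55 F2934
G1 X110.50 Y25.84 F2934
G1 X112.35 Y20.13 F2934
G1 X117.21 Y16.61 F2934
G1 X123.21 Y16.61 F2934
G1 X128.07 Y20.13 F2934
G1 X129.92 Y25.84 F2934
M5
G00 X76.97 Y58.74
M4 S528
G1 X56.34 Y15.24 F2221
G1 X113.45 Y31.00 F2221
G1 X76.97 Y58.74 F2221
M5
G00 X21.19 Y39.55
M4 S528
G1 X11.14 Y41.85 F2221
G1 X10.73 Y42.39 F2221
G1 X17.67 Y40.40 F2221
G1 X29.64 Y35.09 F2221
G1 X44.35 Y25.67 F2221
M5
G00 X0.00 Y0.00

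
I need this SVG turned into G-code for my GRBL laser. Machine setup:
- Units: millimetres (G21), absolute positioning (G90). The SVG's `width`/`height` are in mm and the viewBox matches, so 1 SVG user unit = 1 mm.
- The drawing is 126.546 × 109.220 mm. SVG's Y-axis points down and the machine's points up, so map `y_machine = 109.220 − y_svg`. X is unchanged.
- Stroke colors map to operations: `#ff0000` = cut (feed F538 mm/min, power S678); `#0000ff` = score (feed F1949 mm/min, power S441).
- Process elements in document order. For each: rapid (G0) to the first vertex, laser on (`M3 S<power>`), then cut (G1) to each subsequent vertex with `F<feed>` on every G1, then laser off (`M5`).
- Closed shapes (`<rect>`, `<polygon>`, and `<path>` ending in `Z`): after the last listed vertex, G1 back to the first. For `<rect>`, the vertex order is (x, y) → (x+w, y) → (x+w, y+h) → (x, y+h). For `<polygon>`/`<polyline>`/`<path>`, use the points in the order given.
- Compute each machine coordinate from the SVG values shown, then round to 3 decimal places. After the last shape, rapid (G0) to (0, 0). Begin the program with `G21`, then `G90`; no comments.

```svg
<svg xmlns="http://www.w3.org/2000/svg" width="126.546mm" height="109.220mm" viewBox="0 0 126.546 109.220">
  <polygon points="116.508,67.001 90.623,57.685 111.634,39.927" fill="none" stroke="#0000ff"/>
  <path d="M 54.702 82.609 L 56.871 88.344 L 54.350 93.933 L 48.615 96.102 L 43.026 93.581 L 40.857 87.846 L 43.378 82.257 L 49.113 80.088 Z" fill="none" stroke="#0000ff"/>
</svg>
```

G21
G90
G0 X116.508 Y42.219
M3 S441
G1 X90.623 Y51.535 F1949
G1 X111.634 Y69.293 F1949
G1 X116.508 Y42.219 F1949
M5
G0 X54.702 Y26.611
M3 S441
G1 X56.871 Y20.876 F1949
G1 X54.350 Y15.287 F1949
G1 X48.615 Y13.118 F1949
G1 X43.026 Y15.639 F1949
G1 X40.857 Y21.374 F1949
G1 X43.378 Y26.963 F1949
G1 X49.113 Y29.132 F1949
G1 X54.702 Y26.611 F1949
M5
G0 X0.000 Y0.000

Since the viewBox matches the mm dimensions, user units are millimetres directly. The only transform is the Y-flip y_m = 109.220 − y_svg.

Shape 1 is a regular polygon drawn with `<polygon>`. Its stroke #0000ff means score at S441, F1949. After flipping Y the toolpath is (116.508,42.219) → (90.623,51.535) → (111.634,69.293) → (116.508,42.219), returning to the start.

Shape 2 is a regular polygon drawn with `<path>`. Its stroke #0000ff means score at S441, F1949. After flipping Y the toolpath is (54.702,26.611) → (56.871,20.876) → (54.350,15.287) → (48.615,13.118) → (43.026,15.639) → (40.857,21.374) → (43.378,26.963) → (49.113,29.132) → (54.702,26.611), returning to the start.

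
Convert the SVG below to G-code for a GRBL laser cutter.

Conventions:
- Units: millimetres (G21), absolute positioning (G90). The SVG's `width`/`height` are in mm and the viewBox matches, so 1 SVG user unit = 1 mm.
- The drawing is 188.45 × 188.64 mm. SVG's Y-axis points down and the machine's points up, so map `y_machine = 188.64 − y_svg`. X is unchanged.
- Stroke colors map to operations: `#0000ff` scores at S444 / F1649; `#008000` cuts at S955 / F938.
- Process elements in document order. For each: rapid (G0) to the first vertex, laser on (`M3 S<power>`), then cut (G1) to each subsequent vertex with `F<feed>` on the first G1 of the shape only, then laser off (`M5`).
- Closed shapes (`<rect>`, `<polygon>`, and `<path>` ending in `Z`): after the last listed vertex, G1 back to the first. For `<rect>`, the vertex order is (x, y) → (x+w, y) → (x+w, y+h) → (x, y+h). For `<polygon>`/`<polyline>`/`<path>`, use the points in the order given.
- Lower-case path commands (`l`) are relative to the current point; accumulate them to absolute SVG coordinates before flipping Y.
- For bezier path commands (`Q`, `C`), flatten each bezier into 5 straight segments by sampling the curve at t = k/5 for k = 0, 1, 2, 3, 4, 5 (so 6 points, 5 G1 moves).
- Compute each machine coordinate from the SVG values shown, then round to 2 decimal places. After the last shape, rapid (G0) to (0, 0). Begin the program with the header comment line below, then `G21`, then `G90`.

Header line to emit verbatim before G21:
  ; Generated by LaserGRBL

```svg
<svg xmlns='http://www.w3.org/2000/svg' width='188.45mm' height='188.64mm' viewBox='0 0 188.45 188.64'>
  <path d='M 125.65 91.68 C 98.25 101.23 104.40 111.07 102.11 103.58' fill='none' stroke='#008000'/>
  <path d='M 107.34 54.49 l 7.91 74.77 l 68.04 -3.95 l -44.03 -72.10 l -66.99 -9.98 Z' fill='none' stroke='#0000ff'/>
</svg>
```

1 u = 1 mm; y_m = 188.64 − y.

[1] `<path>` cubic bezier, #008000→cut S955 F938: (125.65,96.96) → (112.90,91.34) → (106.19,86.49) → (103.49,83.26) → (102.81,82.50) → (102.11,85.06)

[2] `<path>` closed polygon, #0000ff→score S444 F1649: (107.34,134.15) → (115.25,59.38) → (183.29,63.33) → (139.26,135.43) → (72.27,145.41) → (107.34,134.15) (closed)

; Generated by LaserGRBL
G21
G90
G0 X125.65 Y96.96
M3 S955
G1 X112.90 Y91.34 F938
G1 X106.19 Y86.49
G1 X103.49 Y83.26
G1 X102.81 Y82.50
G1 X102.11 Y85.06
M5
G0 X107.34 Y134.15
M3 S444
G1 X115.25 Y59.38 F1649
G1 X183.29 Y63.33
G1 X139.26 Y135.43
G1 X72.27 Y145.41
G1 X107.34 Y134.15
M5
G0 X0.00 Y0.00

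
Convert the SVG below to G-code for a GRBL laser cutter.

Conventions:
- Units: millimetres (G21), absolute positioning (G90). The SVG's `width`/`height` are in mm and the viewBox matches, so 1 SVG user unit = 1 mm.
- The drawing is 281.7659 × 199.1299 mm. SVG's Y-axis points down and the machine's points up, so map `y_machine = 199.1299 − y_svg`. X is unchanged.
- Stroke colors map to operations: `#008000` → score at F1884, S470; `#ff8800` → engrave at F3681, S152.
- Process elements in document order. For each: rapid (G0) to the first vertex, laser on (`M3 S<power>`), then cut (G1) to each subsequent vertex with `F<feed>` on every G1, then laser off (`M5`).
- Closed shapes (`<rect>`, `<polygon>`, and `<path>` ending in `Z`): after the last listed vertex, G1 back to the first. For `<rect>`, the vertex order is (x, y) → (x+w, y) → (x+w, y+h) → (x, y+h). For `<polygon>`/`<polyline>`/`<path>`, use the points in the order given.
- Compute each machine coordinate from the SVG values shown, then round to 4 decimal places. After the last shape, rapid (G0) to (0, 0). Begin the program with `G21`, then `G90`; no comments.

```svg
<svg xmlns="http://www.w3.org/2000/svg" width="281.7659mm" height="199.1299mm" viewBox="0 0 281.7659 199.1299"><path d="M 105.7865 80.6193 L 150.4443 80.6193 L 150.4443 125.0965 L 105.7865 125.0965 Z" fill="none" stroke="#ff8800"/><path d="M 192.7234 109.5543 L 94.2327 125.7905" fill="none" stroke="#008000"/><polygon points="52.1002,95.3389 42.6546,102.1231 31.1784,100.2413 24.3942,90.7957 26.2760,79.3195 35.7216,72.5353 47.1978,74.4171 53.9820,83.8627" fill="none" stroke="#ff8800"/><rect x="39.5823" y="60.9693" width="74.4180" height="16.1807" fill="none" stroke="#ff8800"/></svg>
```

G21
G90
G0 X105.7865 Y118.5106
M3 S152
G1 X150.4443 Y118.5106 F3681
G1 X150.4443 Y74.0334 F3681
G1 X105.7865 Y74.0334 F3681
G1 X105.7865 Y118.5106 F3681
M5
G0 X192.7234 Y89.5756
M3 S470
G1 X94.2327 Y73.3394 F1884
M5
G0 X52.1002 Y103.7910
M3 S152
G1 X42.6546 Y97.0068 F3681
G1 X31.1784 Y98.8886 F3681
G1 X24.3942 Y108.3342 F3681
G1 X26.2760 Y119.8104 F3681
G1 X35.7216 Y126.5946 F3681
G1 X47.1978 Y124.7128 F3681
G1 X53.9820 Y115.2672 F3681
G1 X52.1002 Y103.7910 F3681
M5
G0 X39.5823 Y138.1606
M3 S152
G1 X114.0003 Y138.1606 F3681
G1 X114.0003 Y121.9799 F3681
G1 X39.5823 Y121.9799 F3681
G1 X39.5823 Y138.1606 F3681
M5
G0 X0.0000 Y0.0000

1 u = 1 mm; y_m = 199.1299 − y.

[1] `<path>` rectangle, #ff8800→engrave S152 F3681: (105.7865,118.5106) → (150.4443,118.5106) → (150.4443,74.0334) → (105.7865,74.0334) → (105.7865,118.5106) (closed)

[2] `<path>` line segment, #008000→score S470 F1884: (192.7234,89.5756) → (94.2327,73.3394)

[3] `<polygon>` regular polygon, #ff8800→engrave S152 F3681: (52.1002,103.7910) → (42.6546,97.0068) → (31.1784,98.8886) → (24.3942,108.3342) → (26.2760,119.8104) → (35.7216,126.5946) → (47.1978,124.7128) → (53.9820,115.2672) → (52.1002,103.7910) (closed)

[4] `<rect>` rectangle, #ff8800→engrave S152 F3681: (39.5823,138.1606) → (114.0003,138.1606) → (114.0003,121.9799) → (39.5823,121.9799) → (39.5823,138.1606) (closed)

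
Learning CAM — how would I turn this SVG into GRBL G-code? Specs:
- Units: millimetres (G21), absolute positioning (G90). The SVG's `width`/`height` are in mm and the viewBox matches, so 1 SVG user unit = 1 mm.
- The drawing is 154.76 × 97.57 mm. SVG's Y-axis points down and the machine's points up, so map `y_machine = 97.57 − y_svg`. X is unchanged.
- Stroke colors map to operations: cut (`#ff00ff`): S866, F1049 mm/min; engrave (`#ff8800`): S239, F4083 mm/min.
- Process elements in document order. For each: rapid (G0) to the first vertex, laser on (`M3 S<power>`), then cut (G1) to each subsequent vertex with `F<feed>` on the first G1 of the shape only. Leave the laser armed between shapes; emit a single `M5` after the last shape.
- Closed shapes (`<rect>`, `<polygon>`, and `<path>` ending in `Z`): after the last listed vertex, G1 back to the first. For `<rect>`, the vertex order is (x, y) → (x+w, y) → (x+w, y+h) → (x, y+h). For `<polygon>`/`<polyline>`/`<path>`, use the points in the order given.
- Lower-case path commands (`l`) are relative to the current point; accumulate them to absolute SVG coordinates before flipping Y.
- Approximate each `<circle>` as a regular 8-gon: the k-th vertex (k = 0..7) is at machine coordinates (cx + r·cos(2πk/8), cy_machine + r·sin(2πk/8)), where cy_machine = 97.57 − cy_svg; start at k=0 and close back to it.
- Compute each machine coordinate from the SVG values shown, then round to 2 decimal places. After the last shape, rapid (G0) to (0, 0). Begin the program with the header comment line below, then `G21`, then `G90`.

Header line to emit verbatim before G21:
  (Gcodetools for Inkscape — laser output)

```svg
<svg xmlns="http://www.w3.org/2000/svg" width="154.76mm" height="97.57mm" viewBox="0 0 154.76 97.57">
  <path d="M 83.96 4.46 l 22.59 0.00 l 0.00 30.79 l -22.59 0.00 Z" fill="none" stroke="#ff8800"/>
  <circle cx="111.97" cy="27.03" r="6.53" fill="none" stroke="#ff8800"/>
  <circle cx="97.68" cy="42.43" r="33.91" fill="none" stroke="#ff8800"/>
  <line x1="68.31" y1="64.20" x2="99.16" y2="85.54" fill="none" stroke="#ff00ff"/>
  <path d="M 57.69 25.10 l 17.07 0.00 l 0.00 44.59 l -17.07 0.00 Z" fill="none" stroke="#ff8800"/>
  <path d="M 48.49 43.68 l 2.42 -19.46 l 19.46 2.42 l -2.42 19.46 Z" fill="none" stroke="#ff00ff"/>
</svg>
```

1 u = 1 mm; y_m = 97.57 − y.

[1] `<path>` rectangle, #ff8800→engrave S239 F4083: (83.96,93.11) → (106.55,93.11) → (106.55,62.32) → (83.96,62.32) → (83.96,93.11) (closed)

[2] `<circle>` circle, #ff8800→engrave S239 F4083: (118.50,70.54) → (116.59,75.16) → (111.97,77.07) → (107.35,75.16) → (105.44,70.54) → (107.35,65.92) → (111.97,64.01) → (116.59,65.92) → (118.50,70.54) (closed)

[3] `<circle>` circle, #ff8800→engrave S239 F4083: (131.59,55.14) → (121.66,79.12) → (97.68,89.05) → (73.70,79.12) → (63.77,55.14) → (73.70,31.16) → (97.68,21.23) → (121.66,31.16) → (131.59,55.14) (closed)

[4] `<line>` line segment, #ff00ff→cut S866 F1049: (68.31,33.37) → (99.16,12.03)

[5] `<path>` rectangle, #ff8800→engrave S239 F4083: (57.69,72.47) → (74.76,72.47) → (74.76,27.88) → (57.69,27.88) → (57.69,72.47) (closed)

[6] `<path>` regular polygon, #ff00ff→cut S866 F1049: (48.49,53.89) → (50.91,73.35) → (70.37,70.93) → (67.95,51.47) → (48.49,53.89) (closed)

(Gcodetools for Inkscape — laser output)
G21
G90
G0 X83.96 Y93.11
M3 S239
G1 X106.55 Y93.11 F4083
G1 X106.55 Y62.32
G1 X83.96 Y62.32
G1 X83.96 Y93.11
G0 X118.50 Y70.54
M3 S239
G1 X116.59 Y75.16 F4083
G1 X111.97 Y77.07
G1 X107.35 Y75.16
G1 X105.44 Y70.54
G1 X107.35 Y65.92
G1 X111.97 Y64.01
G1 X116.59 Y65.92
G1 X118.50 Y70.54
G0 X131.59 Y55.14
M3 S239
G1 X121.66 Y79.12 F4083
G1 X97.68 Y89.05
G1 X73.70 Y79.12
G1 X63.77 Y55.14
G1 X73.70 Y31.16
G1 X97.68 Y21.23
G1 X121.66 Y31.16
G1 X131.59 Y55.14
G0 X68.31 Y33.37
M3 S866
G1 X99.16 Y12.03 F1049
G0 X57.69 Y72.47
M3 S239
G1 X74.76 Y72.47 F4083
G1 X74.76 Y27.88
G1 X57.69 Y27.88
G1 X57.69 Y72.47
G0 X48.49 Y53.89
M3 S866
G1 X50.91 Y73.35 F1049
G1 X70.37 Y70.93
G1 X67.95 Y51.47
G1 X48.49 Y53.89
M5
G0 X0.00 Y0.00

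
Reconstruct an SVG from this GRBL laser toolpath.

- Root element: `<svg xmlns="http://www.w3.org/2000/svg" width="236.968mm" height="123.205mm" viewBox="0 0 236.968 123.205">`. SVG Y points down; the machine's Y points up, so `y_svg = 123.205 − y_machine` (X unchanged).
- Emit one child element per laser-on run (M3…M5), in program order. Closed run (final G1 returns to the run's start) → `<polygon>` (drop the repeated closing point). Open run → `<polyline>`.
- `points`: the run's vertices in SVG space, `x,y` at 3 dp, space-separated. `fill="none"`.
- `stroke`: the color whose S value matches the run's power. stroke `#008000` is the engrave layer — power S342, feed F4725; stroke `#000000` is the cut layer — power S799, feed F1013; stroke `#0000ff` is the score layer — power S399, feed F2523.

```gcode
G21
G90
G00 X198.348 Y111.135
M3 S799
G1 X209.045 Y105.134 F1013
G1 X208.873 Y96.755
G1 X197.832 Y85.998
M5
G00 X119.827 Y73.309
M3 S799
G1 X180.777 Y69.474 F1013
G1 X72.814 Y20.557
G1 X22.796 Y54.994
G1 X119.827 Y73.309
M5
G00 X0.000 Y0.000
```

Machine Y-up, SVG Y-down with viewBox height 123.205, so y_svg = 123.205 − y_machine; X carries over. Every run uses S799, so all elements get stroke `#000000` (cut).

Run 1: The run is open, so emit a `<polyline>` with points (Y-flipped): 198.348,12.070 209.045,18.071 208.873,26.450 197.832,37.207.

Run 2: The run returns to its start, so emit a `<polygon>` with points (Y-flipped): 119.827,49.896 180.777,53.731 72.814,102.648 22.796,68.211.

<svg xmlns="http://www.w3.org/2000/svg" width="236.968mm" height="123.205mm" viewBox="0 0 236.968 123.205">
  <polyline points="198.348,12.070 209.045,18.071 208.873,26.450 197.832,37.207" fill="none" stroke="#000000"/>
  <polygon points="119.827,49.896 180.777,53.731 72.814,102.648 22.796,68.211" fill="none" stroke="#000000"/>
</svg>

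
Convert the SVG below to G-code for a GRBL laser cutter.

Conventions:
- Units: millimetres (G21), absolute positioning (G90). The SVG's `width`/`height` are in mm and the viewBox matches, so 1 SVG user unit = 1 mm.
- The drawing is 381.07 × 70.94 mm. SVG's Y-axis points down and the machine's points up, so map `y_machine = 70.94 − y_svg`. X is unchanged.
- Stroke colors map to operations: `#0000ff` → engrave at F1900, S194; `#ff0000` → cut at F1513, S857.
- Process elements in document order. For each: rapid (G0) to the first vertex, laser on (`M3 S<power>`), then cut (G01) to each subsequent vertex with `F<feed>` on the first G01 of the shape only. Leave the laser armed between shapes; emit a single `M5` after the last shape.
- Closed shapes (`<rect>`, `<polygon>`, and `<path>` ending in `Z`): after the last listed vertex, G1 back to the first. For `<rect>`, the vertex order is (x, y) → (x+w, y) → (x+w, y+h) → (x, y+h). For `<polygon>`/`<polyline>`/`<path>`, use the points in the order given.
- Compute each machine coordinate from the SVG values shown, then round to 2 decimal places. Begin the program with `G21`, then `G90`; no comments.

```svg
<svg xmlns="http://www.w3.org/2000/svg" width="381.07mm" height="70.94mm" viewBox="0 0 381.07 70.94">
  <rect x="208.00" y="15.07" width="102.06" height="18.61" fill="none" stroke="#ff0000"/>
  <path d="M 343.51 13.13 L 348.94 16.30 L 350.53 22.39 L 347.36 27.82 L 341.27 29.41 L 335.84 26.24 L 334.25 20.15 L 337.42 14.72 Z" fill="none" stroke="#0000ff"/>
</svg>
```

viewBox `0 0 381.07 70.94` with mm width/height → 1 unit = 1 mm. Flip: y_m = 70.94 − y_svg.

**Shape 1** — `<rect>` rectangle, stroke `#ff0000` → cut (S857, F1513). Machine vertices: (208.00,55.87) → (310.06,55.87) → (310.06,37.26) → (208.00,37.26) → (208.00,55.87). Closed: final G1 returns to the first vertex.

**Shape 2** — `<path>` regular polygon, stroke `#0000ff` → engrave (S194, F1900). Machine vertices: (343.51,57.81) → (348.94,54.64) → (350.53,48.55) → (347.36,43.12) → (341.27,41.53) → (335.84,44.70) → (334.25,50.79) → (337.42,56.22) → (343.51,57.81). Closed: final G1 returns to the first vertex.

G21
G90
G0 X208.00 Y55.87
M3 S857
G01 X310.06 Y55.87 F1513
G01 X310.06 Y37.26
G01 X208.00 Y37.26
G01 X208.00 Y55.87
G0 X343.51 Y57.81
M3 S194
G01 X348.94 Y54.64 F1900
G01 X350.53 Y48.55
G01 X347.36 Y43.12
G01 X341.27 Y41.53
G01 X335.84 Y44.70
G01 X334.25 Y50.79
G01 X337.42 Y56.22
G01 X343.51 Y57.81
M5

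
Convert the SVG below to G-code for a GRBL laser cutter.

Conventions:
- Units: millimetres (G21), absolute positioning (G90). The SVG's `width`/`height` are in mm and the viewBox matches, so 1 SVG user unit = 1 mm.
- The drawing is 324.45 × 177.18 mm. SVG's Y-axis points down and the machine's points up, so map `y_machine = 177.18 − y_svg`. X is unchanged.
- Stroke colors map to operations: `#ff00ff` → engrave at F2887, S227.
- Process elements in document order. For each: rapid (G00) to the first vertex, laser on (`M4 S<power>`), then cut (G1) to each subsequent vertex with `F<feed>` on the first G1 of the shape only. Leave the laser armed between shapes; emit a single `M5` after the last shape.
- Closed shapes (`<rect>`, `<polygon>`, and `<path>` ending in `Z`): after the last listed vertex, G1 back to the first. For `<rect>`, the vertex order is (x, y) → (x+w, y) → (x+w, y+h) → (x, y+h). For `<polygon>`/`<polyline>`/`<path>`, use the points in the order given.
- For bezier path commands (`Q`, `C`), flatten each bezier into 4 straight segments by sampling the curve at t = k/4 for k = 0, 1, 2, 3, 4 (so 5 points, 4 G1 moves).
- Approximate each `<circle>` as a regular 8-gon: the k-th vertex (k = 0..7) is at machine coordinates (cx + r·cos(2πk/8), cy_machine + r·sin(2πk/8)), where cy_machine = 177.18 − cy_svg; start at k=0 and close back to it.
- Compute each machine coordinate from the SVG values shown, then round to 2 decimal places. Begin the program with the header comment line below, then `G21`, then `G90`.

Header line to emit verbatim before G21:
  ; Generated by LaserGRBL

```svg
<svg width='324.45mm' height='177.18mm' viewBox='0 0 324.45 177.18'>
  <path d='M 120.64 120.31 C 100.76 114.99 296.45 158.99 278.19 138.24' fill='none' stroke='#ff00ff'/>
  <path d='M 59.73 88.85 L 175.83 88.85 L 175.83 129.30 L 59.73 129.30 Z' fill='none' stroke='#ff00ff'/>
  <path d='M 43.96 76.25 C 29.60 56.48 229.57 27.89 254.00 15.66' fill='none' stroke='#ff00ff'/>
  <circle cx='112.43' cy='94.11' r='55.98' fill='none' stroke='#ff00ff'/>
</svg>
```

; Generated by LaserGRBL
G21
G90
G00 X120.64 Y56.87
M4 S227
G1 X139.44 Y53.39 F2887
G1 X198.81 Y42.12
G1 X258.48 Y33.74
G1 X278.19 Y38.94
G00 X59.73 Y88.33
M4 S227
G1 X175.83 Y88.33 F2887
G1 X175.83 Y47.88
G1 X59.73 Y47.88
G1 X59.73 Y88.33
G00 X43.96 Y100.93
M4 S227
G1 X67.29 Y117.02 F2887
G1 X134.43 Y134.05
G1 X208.86 Y149.67
G1 X254.00 Y161.52
G00 X168.41 Y83.07
M4 S227
G1 X152.01 Y122.65 F2887
G1 X112.43 Y139.05
G1 X72.85 Y122.65
G1 X56.45 Y83.07
G1 X72.85 Y43.49
G1 X112.43 Y27.09
G1 X152.01 Y43.49
G1 X168.41 Y83.07
M5

1 u = 1 mm; y_m = 177.18 − y.

[1] `<path>` cubic bezier, #ff00ff→engrave S227 F2887: (120.64,56.87) → (139.44,53.39) → (198.81,42.12) → (258.48,33.74) → (278.19,38.94)

[2] `<path>` rectangle, #ff00ff→engrave S227 F2887: (59.73,88.33) → (175.83,88.33) → (175.83,47.88) → (59.73,47.88) → (59.73,88.33) (closed)

[3] `<path>` cubic bezier, #ff00ff→engrave S227 F2887: (43.96,100.93) → (67.29,117.02) → (134.43,134.05) → (208.86,149.67) → (254.00,161.52)

[4] `<circle>` circle, #ff00ff→engrave S227 F2887: (168.41,83.07) → (152.01,122.65) → (112.43,139.05) → (72.85,122.65) → (56.45,83.07) → (72.85,43.49) → (112.43,27.09) → (152.01,43.49) → (168.41,83.07) (closed)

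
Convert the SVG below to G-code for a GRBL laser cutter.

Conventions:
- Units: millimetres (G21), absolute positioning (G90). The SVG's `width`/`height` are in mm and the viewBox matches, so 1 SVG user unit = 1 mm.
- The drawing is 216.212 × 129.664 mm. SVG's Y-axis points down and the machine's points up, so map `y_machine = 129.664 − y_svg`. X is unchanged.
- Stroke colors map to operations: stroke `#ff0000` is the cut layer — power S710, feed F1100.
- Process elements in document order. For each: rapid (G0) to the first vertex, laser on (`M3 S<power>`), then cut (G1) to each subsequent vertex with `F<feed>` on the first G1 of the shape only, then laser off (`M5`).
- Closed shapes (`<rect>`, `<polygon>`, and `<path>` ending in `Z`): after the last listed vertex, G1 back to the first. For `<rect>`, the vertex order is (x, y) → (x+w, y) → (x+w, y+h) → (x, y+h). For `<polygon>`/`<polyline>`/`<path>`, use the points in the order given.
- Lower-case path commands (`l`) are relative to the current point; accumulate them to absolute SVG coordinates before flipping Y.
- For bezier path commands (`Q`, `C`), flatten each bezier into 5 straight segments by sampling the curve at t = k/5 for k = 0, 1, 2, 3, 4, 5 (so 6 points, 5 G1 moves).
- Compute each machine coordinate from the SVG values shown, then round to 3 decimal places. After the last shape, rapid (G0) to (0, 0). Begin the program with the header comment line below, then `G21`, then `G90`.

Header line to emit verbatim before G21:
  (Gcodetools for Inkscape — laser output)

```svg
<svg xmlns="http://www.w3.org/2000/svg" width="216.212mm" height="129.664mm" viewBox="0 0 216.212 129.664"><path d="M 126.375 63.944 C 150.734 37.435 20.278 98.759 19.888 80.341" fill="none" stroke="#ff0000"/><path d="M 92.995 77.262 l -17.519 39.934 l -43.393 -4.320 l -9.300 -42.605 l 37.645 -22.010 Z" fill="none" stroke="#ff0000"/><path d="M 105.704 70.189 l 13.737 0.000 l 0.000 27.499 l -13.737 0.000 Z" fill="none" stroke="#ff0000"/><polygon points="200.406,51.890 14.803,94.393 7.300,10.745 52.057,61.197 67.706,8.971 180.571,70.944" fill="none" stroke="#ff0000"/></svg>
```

(Gcodetools for Inkscape — laser output)
G21
G90
G0 X126.375 Y65.720
M3 S710
G1 X124.692 Y72.426 F1100
G1 X99.527 Y66.096
G1 X64.555 Y54.773
G1 X33.451 Y46.501
G1 X19.888 Y49.323
M5
G0 X92.995 Y52.402
M3 S710
G1 X75.476 Y12.468 F1100
G1 X32.083 Y16.788
G1 X22.783 Y59.393
G1 X60.428 Y81.403
G1 X92.995 Y52.402
M5
G0 X105.704 Y59.475
M3 S710
G1 X119.441 Y59.475 F1100
G1 X119.441 Y31.976
G1 X105.704 Y31.976
G1 X105.704 Y59.475
M5
G0 X200.406 Y77.774
M3 S710
G1 X14.803 Y35.271 F1100
G1 X7.300 Y118.919
G1 X52.057 Y68.467
G1 X67.706 Y120.693
G1 X180.571 Y58.720
G1 X200.406 Y77.774
M5
G0 X0.000 Y0.000

Since the viewBox matches the mm dimensions, user units are millimetres directly. The only transform is the Y-flip y_m = 129.664 − y_svg.

Shape 1 is a cubic bezier drawn with `<path>`. Its stroke #ff0000 means cut at S710, F1100. After flipping Y the toolpath is (126.375,65.720) → (124.692,72.426) → (99.527,66.096) → (64.555,54.773) → (33.451,46.501) → (19.888,49.323).

Shape 2 is a regular polygon drawn with `<path>`. Its stroke #ff0000 means cut at S710, F1100. After flipping Y the toolpath is (92.995,52.402) → (75.476,12.468) → (32.083,16.788) → (22.783,59.393) → (60.428,81.403) → (92.995,52.402), returning to the start.

Shape 3 is a rectangle drawn with `<path>`. Its stroke #ff0000 means cut at S710, F1100. After flipping Y the toolpath is (105.704,59.475) → (119.441,59.475) → (119.441,31.976) → (105.704,31.976) → (105.704,59.475), returning to the start.

Shape 4 is a closed polygon drawn with `<polygon>`. Its stroke #ff0000 means cut at S710, F1100. After flipping Y the toolpath is (200.406,77.774) → (14.803,35.271) → (7.300,118.919) → (52.057,68.467) → (67.706,120.693) → (180.571,58.720) → (200.406,77.774), returning to the start.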